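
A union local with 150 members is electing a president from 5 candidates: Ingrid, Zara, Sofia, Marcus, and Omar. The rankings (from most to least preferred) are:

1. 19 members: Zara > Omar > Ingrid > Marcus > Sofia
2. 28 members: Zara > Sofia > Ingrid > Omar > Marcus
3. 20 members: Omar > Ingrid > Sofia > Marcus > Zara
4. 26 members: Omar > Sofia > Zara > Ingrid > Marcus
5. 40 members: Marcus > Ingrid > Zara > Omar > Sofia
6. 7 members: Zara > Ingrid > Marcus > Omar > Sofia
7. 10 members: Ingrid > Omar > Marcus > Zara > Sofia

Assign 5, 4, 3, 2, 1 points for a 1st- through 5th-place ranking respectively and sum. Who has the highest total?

Ingrid

Ingrid: 19·3 + 28·3 + 20·4 + 26·2 + 40·4 + 7·4 + 10·5 = 511
Zara: 19·5 + 28·5 + 20·1 + 26·3 + 40·3 + 7·5 + 10·2 = 508
Sofia: 19·1 + 28·4 + 20·3 + 26·4 + 40·1 + 7·1 + 10·1 = 352
Marcus: 19·2 + 28·1 + 20·2 + 26·1 + 40·5 + 7·3 + 10·3 = 383
Omar: 19·4 + 28·2 + 20·5 + 26·5 + 40·2 + 7·2 + 10·4 = 496
Ingrid has the highest Borda score (511).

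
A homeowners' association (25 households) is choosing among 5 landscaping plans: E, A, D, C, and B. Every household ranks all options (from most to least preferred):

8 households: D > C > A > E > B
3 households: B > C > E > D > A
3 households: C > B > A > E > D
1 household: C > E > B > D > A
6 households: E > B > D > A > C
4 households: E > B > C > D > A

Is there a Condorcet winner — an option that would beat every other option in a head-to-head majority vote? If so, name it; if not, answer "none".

none

Checking pairwise contests:
C beats E 15–10.
E beats A 14–11.
E beats D 17–8.
D beats C 14–11.
E beats B 19–6.
Every option loses at least one head-to-head, so there is no Condorcet winner.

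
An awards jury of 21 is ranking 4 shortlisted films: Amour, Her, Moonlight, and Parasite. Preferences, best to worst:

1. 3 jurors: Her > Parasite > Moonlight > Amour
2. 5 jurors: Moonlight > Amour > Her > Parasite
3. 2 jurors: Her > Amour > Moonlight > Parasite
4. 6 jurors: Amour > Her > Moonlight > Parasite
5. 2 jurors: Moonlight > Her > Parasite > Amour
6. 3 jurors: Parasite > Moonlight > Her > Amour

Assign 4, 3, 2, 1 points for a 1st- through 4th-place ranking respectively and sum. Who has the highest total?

Her

Amour: 3·1 + 5·3 + 2·3 + 6·4 + 2·1 + 3·1 = 53
Her: 3·4 + 5·2 + 2·4 + 6·3 + 2·3 + 3·2 = 60
Moonlight: 3·2 + 5·4 + 2·2 + 6·2 + 2·4 + 3·3 = 59
Parasite: 3·3 + 5·1 + 2·1 + 6·1 + 2·2 + 3·4 = 38
Her has the highest Borda score (60).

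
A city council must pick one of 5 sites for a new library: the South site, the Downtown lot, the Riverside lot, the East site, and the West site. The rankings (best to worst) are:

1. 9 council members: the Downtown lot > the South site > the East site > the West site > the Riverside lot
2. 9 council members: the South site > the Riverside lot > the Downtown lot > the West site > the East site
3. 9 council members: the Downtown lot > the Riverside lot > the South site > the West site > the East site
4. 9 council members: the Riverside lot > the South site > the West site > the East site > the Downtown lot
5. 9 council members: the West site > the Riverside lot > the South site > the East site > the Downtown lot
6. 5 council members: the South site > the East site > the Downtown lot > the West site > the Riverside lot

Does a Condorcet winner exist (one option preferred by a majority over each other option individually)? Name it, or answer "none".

the Riverside lot

the Riverside lot vs the South site: 27–23 for the Riverside lot.
the Riverside lot vs the Downtown lot: 27–23 for the Riverside lot.
the Riverside lot vs the East site: 36–14 for the Riverside lot.
the Riverside lot vs the West site: 27–23 for the Riverside lot.
the Riverside lot beats every other option head-to-head.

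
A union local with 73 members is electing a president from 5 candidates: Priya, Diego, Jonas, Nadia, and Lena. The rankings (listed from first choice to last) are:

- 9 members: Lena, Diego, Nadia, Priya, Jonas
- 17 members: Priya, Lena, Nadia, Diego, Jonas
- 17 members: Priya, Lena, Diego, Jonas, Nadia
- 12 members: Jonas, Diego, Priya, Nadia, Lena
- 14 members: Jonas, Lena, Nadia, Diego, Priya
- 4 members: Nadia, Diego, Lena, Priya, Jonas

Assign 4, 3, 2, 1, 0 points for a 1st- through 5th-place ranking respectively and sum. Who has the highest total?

Priya: 9·1 + 17·4 + 17·4 + 12·2 + 14·0 + 4·1 = 173
Diego: 9·3 + 17·1 + 17·2 + 12·3 + 14·1 + 4·3 = 140
Jonas: 9·0 + 17·0 + 17·1 + 12·4 + 14·4 + 4·0 = 121
Nadia: 9·2 + 17·2 + 17·0 + 12·1 + 14·2 + 4·4 = 108
Lena: 9·4 + 17·3 + 17·3 + 12·0 + 14·3 + 4·2 = 188
Lena has the highest Borda score (188).

Lena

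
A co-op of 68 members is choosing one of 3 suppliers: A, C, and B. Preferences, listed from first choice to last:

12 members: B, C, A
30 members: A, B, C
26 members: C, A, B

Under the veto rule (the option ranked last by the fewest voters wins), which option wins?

A

Last-place votes: A 12, C 30, B 26.
A is ranked last by the fewest voters, so A wins.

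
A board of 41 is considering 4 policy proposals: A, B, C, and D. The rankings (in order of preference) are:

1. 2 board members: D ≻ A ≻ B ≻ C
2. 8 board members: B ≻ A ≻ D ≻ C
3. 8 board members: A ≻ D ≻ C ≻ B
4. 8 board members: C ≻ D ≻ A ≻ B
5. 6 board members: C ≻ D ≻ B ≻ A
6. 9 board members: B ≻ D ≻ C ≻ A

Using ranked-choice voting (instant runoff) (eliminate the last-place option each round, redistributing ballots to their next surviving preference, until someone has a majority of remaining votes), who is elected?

Round 1: A 8, B 17, C 14, D 2. Eliminate D.
Round 2: A 10, B 17, C 14. Eliminate A.
Round 3: B 19, C 22. C has a majority.

C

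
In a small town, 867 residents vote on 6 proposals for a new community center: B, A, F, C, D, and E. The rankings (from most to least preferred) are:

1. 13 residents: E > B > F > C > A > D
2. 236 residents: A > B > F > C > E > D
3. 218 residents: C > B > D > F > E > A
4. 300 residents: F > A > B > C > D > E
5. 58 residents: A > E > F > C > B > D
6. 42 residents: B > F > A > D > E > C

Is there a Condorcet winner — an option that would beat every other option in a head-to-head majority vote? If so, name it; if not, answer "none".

Checking pairwise contests:
A beats B 594–273.
F beats A 573–294.
B beats F 509–358.
B beats C 591–276.
B beats D 867–0.
B beats E 796–71.
Every option loses at least one head-to-head, so there is no Condorcet winner.

none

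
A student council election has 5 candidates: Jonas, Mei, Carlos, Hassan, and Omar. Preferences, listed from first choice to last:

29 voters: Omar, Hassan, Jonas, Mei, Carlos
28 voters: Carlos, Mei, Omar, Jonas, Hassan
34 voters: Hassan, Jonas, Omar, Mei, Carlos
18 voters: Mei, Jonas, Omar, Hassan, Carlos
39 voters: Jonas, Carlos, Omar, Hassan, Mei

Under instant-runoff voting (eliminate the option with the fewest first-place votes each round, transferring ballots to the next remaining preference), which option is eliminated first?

Round 1: Jonas 39, Mei 18, Carlos 28, Hassan 34, Omar 29. Eliminate Mei.

Mei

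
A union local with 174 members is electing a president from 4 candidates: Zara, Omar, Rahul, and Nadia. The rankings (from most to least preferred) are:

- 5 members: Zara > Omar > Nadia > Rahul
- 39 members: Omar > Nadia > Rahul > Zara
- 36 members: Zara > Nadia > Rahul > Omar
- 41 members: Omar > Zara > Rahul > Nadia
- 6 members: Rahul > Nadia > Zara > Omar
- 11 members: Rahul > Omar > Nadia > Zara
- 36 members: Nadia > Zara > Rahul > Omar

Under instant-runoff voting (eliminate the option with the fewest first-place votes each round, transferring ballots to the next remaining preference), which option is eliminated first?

Round 1: Zara 41, Omar 80, Rahul 17, Nadia 36. Eliminate Rahul.

Rahul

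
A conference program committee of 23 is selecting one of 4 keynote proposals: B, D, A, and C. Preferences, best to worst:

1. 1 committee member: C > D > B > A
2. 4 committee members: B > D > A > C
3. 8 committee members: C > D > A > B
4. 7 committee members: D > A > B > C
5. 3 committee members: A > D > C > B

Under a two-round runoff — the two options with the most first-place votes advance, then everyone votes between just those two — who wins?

D

Round 1 first-place votes: B 4, D 7, A 3, C 9.
C and D advance.
Runoff: C is preferred to D by 9 voters; D by 14.
D wins the runoff.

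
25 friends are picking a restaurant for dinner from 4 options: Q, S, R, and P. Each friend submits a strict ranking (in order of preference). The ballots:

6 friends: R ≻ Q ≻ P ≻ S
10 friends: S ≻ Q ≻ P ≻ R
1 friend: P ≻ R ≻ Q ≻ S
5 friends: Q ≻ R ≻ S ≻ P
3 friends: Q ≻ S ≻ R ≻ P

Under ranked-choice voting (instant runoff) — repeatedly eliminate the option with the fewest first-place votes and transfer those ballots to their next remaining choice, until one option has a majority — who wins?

Round 1: Q 8, S 10, R 6, P 1. Eliminate P.
Round 2: Q 8, S 10, R 7. Eliminate R.
Round 3: Q 15, S 10. Q has a majority.

Q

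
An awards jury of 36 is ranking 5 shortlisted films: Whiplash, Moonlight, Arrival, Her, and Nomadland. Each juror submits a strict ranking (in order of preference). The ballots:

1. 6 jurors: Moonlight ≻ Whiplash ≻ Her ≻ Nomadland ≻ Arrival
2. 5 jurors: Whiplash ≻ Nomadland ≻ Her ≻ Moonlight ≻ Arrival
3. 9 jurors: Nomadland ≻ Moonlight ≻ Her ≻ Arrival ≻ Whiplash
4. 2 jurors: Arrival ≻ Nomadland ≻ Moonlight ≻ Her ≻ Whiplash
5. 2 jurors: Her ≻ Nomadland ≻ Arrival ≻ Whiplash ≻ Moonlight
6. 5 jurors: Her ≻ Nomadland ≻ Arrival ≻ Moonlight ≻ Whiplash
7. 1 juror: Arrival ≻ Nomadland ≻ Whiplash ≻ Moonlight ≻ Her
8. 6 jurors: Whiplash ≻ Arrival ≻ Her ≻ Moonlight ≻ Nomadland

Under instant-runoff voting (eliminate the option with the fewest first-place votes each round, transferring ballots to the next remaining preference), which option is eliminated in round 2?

Round 1: Whiplash 11, Moonlight 6, Arrival 3, Her 7, Nomadland 9. Eliminate Arrival.
Round 2: Whiplash 11, Moonlight 6, Her 7, Nomadland 12. Eliminate Moonlight.

Moonlight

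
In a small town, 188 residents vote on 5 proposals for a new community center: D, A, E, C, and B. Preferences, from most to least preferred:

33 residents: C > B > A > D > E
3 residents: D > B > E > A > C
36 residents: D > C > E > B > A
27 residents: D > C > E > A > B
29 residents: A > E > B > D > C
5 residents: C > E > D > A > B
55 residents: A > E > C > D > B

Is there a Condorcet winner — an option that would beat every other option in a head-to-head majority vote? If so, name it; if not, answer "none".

none

Checking pairwise contests:
A beats D 117–71.
C beats A 101–87.
D beats E 99–89.
D beats C 95–93.
D beats B 126–62.
Every option loses at least one head-to-head, so there is no Condorcet winner.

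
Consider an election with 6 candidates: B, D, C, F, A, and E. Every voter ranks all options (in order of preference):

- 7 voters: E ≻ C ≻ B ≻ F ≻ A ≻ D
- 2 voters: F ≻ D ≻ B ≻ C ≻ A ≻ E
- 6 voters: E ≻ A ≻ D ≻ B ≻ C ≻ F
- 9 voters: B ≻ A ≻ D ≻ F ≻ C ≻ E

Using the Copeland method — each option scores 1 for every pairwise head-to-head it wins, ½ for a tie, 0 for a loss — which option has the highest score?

B: beats D, C, F, and A; loses to E → score 4.
D: beats C and F; loses to B, A, and E → score 2.
C: beats F; loses to B, D, A, and E → score 1.
F: loses to B, D, C, A, and E → score 0.
A: beats D, C, and F; loses to B and E → score 3.
E: beats B, D, C, F, and A → score 5.
E has the best pairwise record.

E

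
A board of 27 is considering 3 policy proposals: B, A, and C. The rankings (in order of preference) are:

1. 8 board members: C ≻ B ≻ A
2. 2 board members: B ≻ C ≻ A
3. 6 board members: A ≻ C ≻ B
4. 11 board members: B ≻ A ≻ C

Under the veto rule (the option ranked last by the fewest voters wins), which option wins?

Last-place votes: B 6, A 10, C 11.
B is ranked last by the fewest voters, so B wins.

B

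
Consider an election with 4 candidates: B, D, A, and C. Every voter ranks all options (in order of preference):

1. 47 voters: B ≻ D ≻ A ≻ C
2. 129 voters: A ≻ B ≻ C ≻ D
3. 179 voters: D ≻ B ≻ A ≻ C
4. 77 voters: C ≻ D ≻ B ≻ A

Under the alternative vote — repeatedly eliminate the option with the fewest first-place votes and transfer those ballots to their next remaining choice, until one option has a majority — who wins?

D

Round 1: B 47, D 179, A 129, C 77. Eliminate B.
Round 2: D 226, A 129, C 77. D has a majority.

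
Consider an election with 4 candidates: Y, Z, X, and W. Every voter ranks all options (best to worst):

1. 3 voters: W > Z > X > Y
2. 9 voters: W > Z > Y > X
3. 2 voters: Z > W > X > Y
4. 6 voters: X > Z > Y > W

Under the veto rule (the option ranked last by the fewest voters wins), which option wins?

Last-place votes: Y 5, Z 0, X 9, W 6.
Z is ranked last by the fewest voters, so Z wins.

Z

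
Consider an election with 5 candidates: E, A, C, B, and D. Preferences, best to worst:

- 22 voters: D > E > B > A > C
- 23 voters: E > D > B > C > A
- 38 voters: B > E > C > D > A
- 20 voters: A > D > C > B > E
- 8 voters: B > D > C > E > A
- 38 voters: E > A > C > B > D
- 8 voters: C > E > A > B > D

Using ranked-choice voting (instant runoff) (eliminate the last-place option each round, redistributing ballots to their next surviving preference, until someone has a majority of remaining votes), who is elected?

Round 1: E 61, A 20, C 8, B 46, D 22. Eliminate C.
Round 2: E 69, A 20, B 46, D 22. Eliminate A.
Round 3: E 69, B 46, D 42. Eliminate D.
Round 4: E 91, B 66. E has a majority.

E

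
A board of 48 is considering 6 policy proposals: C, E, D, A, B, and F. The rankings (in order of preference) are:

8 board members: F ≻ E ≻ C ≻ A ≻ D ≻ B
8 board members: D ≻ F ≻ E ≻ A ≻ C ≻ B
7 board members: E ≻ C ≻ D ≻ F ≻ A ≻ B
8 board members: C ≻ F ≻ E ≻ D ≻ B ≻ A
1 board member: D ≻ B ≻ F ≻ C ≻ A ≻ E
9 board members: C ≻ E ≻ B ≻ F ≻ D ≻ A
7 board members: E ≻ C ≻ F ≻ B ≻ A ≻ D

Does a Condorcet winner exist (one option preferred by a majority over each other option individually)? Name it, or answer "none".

Checking pairwise contests:
E beats C 30–18.
F beats E 25–23.
C beats D 39–9.
C beats A 40–8.
C beats B 47–1.
C beats F 31–17.
Every option loses at least one head-to-head, so there is no Condorcet winner.

none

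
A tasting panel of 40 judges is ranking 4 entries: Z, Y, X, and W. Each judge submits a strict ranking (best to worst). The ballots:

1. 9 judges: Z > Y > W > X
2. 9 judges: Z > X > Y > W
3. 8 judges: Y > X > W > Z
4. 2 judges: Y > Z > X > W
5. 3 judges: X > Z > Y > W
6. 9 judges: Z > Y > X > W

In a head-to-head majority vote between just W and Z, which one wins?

Voters preferring W to Z: 8; preferring Z to W: 32.
Z wins the head-to-head.

Z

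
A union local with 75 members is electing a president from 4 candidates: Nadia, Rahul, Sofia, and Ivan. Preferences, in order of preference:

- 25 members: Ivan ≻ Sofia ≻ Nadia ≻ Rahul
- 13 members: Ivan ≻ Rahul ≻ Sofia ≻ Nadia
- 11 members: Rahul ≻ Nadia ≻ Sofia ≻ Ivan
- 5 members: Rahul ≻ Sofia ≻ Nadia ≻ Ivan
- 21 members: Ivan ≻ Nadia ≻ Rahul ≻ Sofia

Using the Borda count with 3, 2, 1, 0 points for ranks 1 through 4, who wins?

Ivan

Nadia: 25·1 + 13·0 + 11·2 + 5·1 + 21·2 = 94
Rahul: 25·0 + 13·2 + 11·3 + 5·3 + 21·1 = 95
Sofia: 25·2 + 13·1 + 11·1 + 5·2 + 21·0 = 84
Ivan: 25·3 + 13·3 + 11·0 + 5·0 + 21·3 = 177
Ivan has the highest Borda score (177).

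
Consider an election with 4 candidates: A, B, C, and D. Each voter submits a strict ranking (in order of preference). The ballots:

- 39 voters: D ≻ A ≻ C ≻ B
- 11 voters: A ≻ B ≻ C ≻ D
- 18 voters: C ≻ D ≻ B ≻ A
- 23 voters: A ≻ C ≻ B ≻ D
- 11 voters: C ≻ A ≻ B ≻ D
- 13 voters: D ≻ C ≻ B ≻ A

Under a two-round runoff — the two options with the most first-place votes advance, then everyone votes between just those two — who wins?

D

Round 1 first-place votes: A 34, B 0, C 29, D 52.
D and A advance.
Runoff: D is preferred to A by 70 voters; A by 45.
D wins the runoff.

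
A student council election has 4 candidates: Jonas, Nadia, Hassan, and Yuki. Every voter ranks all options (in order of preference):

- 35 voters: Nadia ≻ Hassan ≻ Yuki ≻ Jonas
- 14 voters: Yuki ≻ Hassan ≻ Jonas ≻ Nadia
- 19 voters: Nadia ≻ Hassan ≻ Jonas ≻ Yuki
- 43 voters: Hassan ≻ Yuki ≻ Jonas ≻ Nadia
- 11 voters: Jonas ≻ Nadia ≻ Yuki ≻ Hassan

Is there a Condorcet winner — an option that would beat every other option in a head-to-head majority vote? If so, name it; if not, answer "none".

Checking pairwise contests:
Hassan beats Jonas 111–11.
Jonas beats Nadia 68–54.
Nadia beats Hassan 65–57.
Nadia beats Yuki 65–57.
Every option loses at least one head-to-head, so there is no Condorcet winner.

none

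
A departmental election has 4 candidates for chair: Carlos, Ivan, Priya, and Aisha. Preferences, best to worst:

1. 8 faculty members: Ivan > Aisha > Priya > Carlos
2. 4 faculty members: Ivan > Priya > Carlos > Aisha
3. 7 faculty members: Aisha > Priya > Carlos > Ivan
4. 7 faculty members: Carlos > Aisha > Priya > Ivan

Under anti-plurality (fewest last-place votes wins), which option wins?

Priya

Last-place votes: Carlos 8, Ivan 14, Priya 0, Aisha 4.
Priya is ranked last by the fewest voters, so Priya wins.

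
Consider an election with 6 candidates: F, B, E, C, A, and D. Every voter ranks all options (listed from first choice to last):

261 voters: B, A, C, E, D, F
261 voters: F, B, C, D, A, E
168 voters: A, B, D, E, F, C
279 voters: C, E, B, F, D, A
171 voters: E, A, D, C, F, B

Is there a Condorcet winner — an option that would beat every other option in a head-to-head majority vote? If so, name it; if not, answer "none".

B vs F: 708–432 for B.
B vs E: 690–450 for B.
B vs C: 690–450 for B.
B vs A: 801–339 for B.
B vs D: 969–171 for B.
B beats every other option head-to-head.

B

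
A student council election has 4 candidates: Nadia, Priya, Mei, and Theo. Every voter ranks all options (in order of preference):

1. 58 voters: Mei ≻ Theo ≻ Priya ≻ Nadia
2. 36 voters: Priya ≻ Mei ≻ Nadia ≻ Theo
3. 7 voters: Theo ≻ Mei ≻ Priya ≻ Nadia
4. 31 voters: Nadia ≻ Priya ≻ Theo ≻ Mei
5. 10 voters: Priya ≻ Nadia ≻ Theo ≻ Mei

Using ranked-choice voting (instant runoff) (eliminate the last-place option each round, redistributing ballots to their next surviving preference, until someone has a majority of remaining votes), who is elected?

Priya

Round 1: Nadia 31, Priya 46, Mei 58, Theo 7. Eliminate Theo.
Round 2: Nadia 31, Priya 46, Mei 65. Eliminate Nadia.
Round 3: Priya 77, Mei 65. Priya has a majority.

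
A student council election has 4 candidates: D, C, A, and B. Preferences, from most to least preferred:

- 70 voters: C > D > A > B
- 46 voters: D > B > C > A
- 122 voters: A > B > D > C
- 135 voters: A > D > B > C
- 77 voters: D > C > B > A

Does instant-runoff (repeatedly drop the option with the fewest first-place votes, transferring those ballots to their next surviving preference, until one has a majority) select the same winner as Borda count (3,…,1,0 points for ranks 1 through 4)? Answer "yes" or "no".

Instant-runoff — R1 D 123, C 70, A 257, B 0 (A winner). Winner: A.
Borda — scores: D 901, C 410, A 841, B 548. Winner: D.
The two methods disagree.

no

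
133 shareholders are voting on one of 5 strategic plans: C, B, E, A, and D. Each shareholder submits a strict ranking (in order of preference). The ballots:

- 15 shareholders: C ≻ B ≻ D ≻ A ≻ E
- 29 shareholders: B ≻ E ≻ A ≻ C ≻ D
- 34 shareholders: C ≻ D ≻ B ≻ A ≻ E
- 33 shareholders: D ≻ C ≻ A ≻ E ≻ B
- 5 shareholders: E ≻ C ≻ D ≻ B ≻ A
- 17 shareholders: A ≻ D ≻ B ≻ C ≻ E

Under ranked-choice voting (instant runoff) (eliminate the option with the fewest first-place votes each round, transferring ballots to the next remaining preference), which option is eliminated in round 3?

B

Round 1: C 49, B 29, E 5, A 17, D 33. Eliminate E.
Round 2: C 54, B 29, A 17, D 33. Eliminate A.
Round 3: C 54, B 29, D 50. Eliminate B.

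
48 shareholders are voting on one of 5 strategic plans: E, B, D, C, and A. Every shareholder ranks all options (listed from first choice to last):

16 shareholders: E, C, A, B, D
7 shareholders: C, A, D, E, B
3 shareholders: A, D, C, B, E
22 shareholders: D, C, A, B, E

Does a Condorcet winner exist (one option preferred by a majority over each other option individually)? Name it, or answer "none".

none

Checking pairwise contests:
B beats E 25–23.
D beats B 32–16.
A beats D 26–22.
D beats C 25–23.
C beats A 45–3.
Every option loses at least one head-to-head, so there is no Condorcet winner.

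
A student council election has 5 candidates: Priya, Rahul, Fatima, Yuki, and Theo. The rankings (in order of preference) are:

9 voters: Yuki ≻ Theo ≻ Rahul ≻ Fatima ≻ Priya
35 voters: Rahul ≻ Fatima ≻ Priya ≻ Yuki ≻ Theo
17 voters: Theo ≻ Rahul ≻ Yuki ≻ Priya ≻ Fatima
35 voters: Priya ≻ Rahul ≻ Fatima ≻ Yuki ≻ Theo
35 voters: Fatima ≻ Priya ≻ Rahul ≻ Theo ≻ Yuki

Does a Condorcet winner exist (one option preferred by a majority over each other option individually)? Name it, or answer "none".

Checking pairwise contests:
Fatima beats Priya 79–52.
Priya beats Rahul 70–61.
Rahul beats Fatima 96–35.
Priya beats Yuki 105–26.
Priya beats Theo 105–26.
Every option loses at least one head-to-head, so there is no Condorcet winner.

none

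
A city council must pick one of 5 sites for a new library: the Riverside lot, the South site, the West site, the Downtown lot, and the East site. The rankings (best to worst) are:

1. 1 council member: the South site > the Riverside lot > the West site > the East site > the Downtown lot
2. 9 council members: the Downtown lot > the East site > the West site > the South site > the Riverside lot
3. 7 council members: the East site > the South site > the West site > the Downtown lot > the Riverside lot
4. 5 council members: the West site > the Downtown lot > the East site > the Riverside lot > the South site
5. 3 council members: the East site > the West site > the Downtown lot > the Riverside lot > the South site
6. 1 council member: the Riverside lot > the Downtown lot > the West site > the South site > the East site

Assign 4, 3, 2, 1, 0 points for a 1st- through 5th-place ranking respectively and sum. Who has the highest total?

the East site

the Riverside lot: 1·3 + 9·0 + 7·0 + 5·1 + 3·1 + 1·4 = 15
the South site: 1·4 + 9·1 + 7·3 + 5·0 + 3·0 + 1·1 = 35
the West site: 1·2 + 9·2 + 7·2 + 5·4 + 3·3 + 1·2 = 65
the Downtown lot: 1·0 + 9·4 + 7·1 + 5·3 + 3·2 + 1·3 = 67
the East site: 1·1 + 9·3 + 7·4 + 5·2 + 3·4 + 1·0 = 78
the East site has the highest Borda score (78).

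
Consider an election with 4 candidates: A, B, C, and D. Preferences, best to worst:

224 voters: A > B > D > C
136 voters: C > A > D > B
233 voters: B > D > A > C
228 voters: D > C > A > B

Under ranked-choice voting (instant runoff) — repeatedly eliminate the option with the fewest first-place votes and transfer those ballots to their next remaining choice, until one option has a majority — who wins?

Round 1: A 224, B 233, C 136, D 228. Eliminate C.
Round 2: A 360, B 233, D 228. Eliminate D.
Round 3: A 588, B 233. A has a majority.

A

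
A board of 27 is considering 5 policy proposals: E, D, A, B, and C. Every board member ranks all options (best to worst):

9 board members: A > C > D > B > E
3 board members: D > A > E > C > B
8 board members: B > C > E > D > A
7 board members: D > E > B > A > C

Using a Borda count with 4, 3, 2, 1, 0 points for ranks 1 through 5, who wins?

E: 9·0 + 3·2 + 8·2 + 7·3 = 43
D: 9·2 + 3·4 + 8·1 + 7·4 = 66
A: 9·4 + 3·3 + 8·0 + 7·1 = 52
B: 9·1 + 3·0 + 8·4 + 7·2 = 55
C: 9·3 + 3·1 + 8·3 + 7·0 = 54
D has the highest Borda score (66).

D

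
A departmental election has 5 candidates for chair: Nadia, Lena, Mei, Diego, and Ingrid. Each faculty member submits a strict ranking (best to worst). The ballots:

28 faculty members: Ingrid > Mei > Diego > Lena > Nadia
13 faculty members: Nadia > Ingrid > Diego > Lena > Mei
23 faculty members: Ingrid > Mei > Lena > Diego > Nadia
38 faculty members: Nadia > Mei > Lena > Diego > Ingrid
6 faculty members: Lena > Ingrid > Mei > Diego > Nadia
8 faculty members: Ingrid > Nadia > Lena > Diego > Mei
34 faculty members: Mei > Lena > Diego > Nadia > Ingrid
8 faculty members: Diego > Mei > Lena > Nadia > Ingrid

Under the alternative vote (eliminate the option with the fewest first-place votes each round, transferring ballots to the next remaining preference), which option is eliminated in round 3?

Mei

Round 1: Nadia 51, Lena 6, Mei 34, Diego 8, Ingrid 59. Eliminate Lena.
Round 2: Nadia 51, Mei 34, Diego 8, Ingrid 65. Eliminate Diego.
Round 3: Nadia 51, Mei 42, Ingrid 65. Eliminate Mei.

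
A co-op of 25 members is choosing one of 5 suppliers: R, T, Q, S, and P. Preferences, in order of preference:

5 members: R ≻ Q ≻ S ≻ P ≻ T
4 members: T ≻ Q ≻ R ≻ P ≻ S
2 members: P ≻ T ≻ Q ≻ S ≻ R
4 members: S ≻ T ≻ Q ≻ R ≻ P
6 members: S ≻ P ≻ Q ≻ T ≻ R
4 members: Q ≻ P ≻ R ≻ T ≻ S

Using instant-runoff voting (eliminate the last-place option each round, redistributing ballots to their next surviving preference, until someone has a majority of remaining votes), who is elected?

R

Round 1: R 5, T 4, Q 4, S 10, P 2. Eliminate P.
Round 2: R 5, T 6, Q 4, S 10. Eliminate Q.
Round 3: R 9, T 6, S 10. Eliminate T.
Round 4: R 13, S 12. R has a majority.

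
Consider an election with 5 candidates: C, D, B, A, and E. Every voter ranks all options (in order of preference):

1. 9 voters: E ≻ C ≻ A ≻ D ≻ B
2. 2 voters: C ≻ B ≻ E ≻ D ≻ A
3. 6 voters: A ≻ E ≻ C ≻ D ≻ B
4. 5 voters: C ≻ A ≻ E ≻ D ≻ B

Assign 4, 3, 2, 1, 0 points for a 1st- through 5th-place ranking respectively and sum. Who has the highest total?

E

C: 9·3 + 2·4 + 6·2 + 5·4 = 67
D: 9·1 + 2·1 + 6·1 + 5·1 = 22
B: 9·0 + 2·3 + 6·0 + 5·0 = 6
A: 9·2 + 2·0 + 6·4 + 5·3 = 57
E: 9·4 + 2·2 + 6·3 + 5·2 = 68
E has the highest Borda score (68).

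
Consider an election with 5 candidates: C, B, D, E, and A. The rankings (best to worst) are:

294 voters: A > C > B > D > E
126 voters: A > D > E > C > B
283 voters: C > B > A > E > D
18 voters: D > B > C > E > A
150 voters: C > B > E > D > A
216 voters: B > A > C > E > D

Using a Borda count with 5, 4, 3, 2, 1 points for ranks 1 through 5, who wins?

C

C: 294·4 + 126·2 + 283·5 + 18·3 + 150·5 + 216·3 = 4295
B: 294·3 + 126·1 + 283·4 + 18·4 + 150·4 + 216·5 = 3892
D: 294·2 + 126·4 + 283·1 + 18·5 + 150·2 + 216·1 = 1981
E: 294·1 + 126·3 + 283·2 + 18·2 + 150·3 + 216·2 = 2156
A: 294·5 + 126·5 + 283·3 + 18·1 + 150·1 + 216·4 = 3981
C has the highest Borda score (4295).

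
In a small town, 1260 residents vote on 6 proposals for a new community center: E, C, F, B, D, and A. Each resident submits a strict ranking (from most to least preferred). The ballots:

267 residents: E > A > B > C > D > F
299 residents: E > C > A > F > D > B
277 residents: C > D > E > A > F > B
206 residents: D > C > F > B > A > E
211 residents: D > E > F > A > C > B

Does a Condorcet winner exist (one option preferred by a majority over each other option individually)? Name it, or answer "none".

Checking pairwise contests:
D beats E 694–566.
E beats C 777–483.
E beats F 1054–206.
E beats B 1054–206.
C beats D 843–417.
E beats A 1054–206.
Every option loses at least one head-to-head, so there is no Condorcet winner.

none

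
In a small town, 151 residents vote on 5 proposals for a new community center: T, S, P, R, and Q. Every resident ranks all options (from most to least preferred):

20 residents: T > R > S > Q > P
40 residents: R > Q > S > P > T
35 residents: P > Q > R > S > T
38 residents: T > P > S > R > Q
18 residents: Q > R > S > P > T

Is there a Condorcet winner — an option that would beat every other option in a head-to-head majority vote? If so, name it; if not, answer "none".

R vs T: 93–58 for R.
R vs S: 113–38 for R.
R vs P: 78–73 for R.
R vs Q: 98–53 for R.
R beats every other option head-to-head.

R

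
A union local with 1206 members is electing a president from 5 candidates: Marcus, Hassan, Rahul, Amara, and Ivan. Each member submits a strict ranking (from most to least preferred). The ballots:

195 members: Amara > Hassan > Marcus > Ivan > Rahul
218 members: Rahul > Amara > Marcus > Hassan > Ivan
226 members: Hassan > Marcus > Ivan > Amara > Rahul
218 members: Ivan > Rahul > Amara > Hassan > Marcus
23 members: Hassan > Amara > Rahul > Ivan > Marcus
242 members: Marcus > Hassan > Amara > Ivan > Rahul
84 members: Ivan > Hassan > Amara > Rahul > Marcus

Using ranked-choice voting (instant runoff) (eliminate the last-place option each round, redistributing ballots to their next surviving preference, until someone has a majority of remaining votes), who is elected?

Hassan

Round 1: Marcus 242, Hassan 249, Rahul 218, Amara 195, Ivan 302. Eliminate Amara.
Round 2: Marcus 242, Hassan 444, Rahul 218, Ivan 302. Eliminate Rahul.
Round 3: Marcus 460, Hassan 444, Ivan 302. Eliminate Ivan.
Round 4: Marcus 460, Hassan 746. Hassan has a majority.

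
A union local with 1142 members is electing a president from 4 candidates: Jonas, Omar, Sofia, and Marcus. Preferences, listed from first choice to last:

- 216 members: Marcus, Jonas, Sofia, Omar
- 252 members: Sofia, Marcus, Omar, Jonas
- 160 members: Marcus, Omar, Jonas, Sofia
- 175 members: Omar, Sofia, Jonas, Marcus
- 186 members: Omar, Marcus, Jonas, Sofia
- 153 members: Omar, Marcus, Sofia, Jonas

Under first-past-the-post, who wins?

Omar

First-place votes: Jonas 0, Omar 514, Sofia 252, Marcus 376.
Omar has the most first-place votes.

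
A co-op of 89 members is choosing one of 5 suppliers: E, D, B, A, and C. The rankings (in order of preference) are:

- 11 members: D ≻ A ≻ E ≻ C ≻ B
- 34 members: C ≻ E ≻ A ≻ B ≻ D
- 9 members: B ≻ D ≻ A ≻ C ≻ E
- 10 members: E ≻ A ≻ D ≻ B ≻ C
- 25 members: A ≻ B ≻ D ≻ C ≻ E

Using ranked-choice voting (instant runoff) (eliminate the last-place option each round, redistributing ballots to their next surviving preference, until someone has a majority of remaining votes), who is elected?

A

Round 1: E 10, D 11, B 9, A 25, C 34. Eliminate B.
Round 2: E 10, D 20, A 25, C 34. Eliminate E.
Round 3: D 20, A 35, C 34. Eliminate D.
Round 4: A 55, C 34. A has a majority.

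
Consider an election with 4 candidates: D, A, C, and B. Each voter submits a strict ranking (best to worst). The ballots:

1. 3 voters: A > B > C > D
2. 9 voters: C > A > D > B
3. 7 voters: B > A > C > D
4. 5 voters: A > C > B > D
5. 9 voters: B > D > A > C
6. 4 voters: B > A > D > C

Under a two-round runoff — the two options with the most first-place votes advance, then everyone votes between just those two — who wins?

Round 1 first-place votes: D 0, A 8, C 9, B 20.
B and C advance.
Runoff: B is preferred to C by 23 voters; C by 14.
B wins the runoff.

B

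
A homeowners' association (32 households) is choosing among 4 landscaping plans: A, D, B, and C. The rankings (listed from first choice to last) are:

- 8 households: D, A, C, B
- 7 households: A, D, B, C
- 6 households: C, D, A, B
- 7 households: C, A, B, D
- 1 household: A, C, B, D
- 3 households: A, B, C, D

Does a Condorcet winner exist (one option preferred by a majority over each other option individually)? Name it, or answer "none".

A vs D: 18–14 for A.
A vs B: 32–0 for A.
A vs C: 19–13 for A.
A beats every other option head-to-head.

A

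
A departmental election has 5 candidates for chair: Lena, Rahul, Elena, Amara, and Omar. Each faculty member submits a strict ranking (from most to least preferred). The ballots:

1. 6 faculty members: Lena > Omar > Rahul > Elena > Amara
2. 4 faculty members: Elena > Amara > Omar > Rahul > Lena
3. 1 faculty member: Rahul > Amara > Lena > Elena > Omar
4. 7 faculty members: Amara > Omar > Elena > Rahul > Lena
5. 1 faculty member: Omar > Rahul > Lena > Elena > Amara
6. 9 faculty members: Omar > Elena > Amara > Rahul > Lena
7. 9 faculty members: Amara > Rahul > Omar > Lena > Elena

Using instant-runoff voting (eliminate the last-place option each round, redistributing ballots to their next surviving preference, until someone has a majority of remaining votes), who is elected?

Round 1: Lena 6, Rahul 1, Elena 4, Amara 16, Omar 10. Eliminate Rahul.
Round 2: Lena 6, Elena 4, Amara 17, Omar 10. Eliminate Elena.
Round 3: Lena 6, Amara 21, Omar 10. Amara has a majority.

Amara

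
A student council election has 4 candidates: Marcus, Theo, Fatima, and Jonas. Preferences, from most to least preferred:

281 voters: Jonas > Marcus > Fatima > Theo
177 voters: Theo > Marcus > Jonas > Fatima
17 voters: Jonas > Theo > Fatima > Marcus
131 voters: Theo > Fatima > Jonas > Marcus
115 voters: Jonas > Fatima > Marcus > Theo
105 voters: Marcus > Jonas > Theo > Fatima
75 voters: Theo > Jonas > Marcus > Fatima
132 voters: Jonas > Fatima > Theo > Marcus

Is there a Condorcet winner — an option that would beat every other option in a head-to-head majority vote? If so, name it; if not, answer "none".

Jonas vs Marcus: 751–282 for Jonas.
Jonas vs Theo: 650–383 for Jonas.
Jonas vs Fatima: 902–131 for Jonas.
Jonas beats every other option head-to-head.

Jonas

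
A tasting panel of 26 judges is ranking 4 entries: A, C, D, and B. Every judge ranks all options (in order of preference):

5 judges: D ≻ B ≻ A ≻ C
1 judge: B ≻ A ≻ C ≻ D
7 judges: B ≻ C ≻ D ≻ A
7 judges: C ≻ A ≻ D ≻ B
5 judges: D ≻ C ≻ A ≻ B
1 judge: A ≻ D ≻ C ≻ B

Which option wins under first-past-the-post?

D

First-place votes: A 1, C 7, D 10, B 8.
D has the most first-place votes.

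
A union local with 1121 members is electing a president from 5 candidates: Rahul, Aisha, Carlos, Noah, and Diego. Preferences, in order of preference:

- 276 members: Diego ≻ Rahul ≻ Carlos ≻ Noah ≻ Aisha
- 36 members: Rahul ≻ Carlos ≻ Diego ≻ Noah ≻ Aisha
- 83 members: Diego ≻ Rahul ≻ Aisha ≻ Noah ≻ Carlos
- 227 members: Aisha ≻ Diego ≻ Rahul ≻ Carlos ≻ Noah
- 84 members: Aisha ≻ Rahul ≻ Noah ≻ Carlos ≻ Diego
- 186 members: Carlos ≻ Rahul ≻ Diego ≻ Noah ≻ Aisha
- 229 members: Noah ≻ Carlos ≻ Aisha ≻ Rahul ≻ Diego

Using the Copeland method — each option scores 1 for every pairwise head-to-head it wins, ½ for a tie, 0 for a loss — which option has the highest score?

Diego

Rahul: beats Aisha, Carlos, and Noah; loses to Diego → score 3.
Aisha: loses to Rahul, Carlos, Noah, and Diego → score 0.
Carlos: beats Aisha and Noah; loses to Rahul and Diego → score 2.
Noah: beats Aisha; loses to Rahul, Carlos, and Diego → score 1.
Diego: beats Rahul, Aisha, Carlos, and Noah → score 4.
Diego has the best pairwise record.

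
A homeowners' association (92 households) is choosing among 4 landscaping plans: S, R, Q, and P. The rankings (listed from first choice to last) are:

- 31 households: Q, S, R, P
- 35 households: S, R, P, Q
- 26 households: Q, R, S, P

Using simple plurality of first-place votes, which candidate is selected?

First-place votes: S 35, R 0, Q 57, P 0.
Q has the most first-place votes.

Q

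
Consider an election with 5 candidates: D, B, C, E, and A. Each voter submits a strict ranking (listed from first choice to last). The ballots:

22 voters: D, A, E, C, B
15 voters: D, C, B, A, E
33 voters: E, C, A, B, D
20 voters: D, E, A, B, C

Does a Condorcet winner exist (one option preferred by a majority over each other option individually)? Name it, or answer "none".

D

D vs B: 57–33 for D.
D vs C: 57–33 for D.
D vs E: 57–33 for D.
D vs A: 57–33 for D.
D beats every other option head-to-head.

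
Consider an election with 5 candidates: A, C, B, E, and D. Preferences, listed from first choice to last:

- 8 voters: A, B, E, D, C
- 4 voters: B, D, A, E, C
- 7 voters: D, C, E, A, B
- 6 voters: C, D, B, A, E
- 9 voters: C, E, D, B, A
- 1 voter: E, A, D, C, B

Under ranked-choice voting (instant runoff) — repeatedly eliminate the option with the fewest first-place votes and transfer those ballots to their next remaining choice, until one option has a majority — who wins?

D

Round 1: A 8, C 15, B 4, E 1, D 7. Eliminate E.
Round 2: A 9, C 15, B 4, D 7. Eliminate B.
Round 3: A 9, C 15, D 11. Eliminate A.
Round 4: C 15, D 20. D has a majority.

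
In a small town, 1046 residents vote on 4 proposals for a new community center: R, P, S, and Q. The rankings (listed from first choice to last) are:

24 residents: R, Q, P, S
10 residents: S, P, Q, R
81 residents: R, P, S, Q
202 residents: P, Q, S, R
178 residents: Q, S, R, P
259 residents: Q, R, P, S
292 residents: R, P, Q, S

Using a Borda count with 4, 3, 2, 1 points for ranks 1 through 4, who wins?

R: 24·4 + 10·1 + 81·4 + 202·1 + 178·2 + 259·3 + 292·4 = 2933
P: 24·2 + 10·3 + 81·3 + 202·4 + 178·1 + 259·2 + 292·3 = 2701
S: 24·1 + 10·4 + 81·2 + 202·2 + 178·3 + 259·1 + 292·1 = 1715
Q: 24·3 + 10·2 + 81·1 + 202·3 + 178·4 + 259·4 + 292·2 = 3111
Q has the highest Borda score (3111).

Q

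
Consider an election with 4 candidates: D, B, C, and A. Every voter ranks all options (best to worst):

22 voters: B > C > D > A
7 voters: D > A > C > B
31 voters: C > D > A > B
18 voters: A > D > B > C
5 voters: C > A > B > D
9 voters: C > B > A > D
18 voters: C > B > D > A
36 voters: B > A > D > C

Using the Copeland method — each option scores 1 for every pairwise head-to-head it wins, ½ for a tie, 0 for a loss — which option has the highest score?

D: beats A; loses to B and C → score 1.
B: beats D, C, and A → score 3.
C: beats D and A; loses to B → score 2.
A: loses to D, B, and C → score 0.
B has the best pairwise record.

B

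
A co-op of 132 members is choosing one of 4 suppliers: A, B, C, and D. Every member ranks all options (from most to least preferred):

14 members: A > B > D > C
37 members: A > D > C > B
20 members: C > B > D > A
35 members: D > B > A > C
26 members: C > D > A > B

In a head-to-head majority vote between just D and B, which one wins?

D

Voters preferring D to B: 98; preferring B to D: 34.
D wins the head-to-head.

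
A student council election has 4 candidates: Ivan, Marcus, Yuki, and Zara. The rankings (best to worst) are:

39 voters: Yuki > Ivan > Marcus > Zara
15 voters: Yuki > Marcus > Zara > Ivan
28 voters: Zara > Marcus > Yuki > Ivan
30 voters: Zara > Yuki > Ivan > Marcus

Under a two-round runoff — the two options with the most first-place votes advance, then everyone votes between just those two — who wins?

Round 1 first-place votes: Ivan 0, Marcus 0, Yuki 54, Zara 58.
Zara and Yuki advance.
Runoff: Zara is preferred to Yuki by 58 voters; Yuki by 54.
Zara wins the runoff.

Zara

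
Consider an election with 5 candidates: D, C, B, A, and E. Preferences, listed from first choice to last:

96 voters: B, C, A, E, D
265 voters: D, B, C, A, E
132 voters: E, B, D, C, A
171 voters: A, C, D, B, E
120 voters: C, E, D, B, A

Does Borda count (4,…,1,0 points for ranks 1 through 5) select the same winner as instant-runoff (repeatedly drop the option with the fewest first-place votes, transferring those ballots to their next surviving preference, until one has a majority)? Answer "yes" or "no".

no

Borda — scores: D 1906, C 1943, B 1866, A 1141, E 984. Winner: C.
Instant-runoff — R1 D 265, C 120, B 96, A 171, E 132 (B out); R2 D 265, C 216, A 171, E 132 (E out); R3 D 397, C 216, A 171 (D winner). Winner: D.
The two methods disagree.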